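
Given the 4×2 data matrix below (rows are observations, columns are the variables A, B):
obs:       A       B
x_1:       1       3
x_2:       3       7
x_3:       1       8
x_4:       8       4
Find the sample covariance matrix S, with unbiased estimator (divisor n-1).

Step 1 — column means:
  mean(A) = (1 + 3 + 1 + 8) / 4 = 13/4 = 3.25
  mean(B) = (3 + 7 + 8 + 4) / 4 = 22/4 = 5.5

Step 2 — sample covariance S[i,j] = (1/(n-1)) · Σ_k (x_{k,i} - mean_i) · (x_{k,j} - mean_j), with n-1 = 3.
  S[A,A] = ((-2.25)·(-2.25) + (-0.25)·(-0.25) + (-2.25)·(-2.25) + (4.75)·(4.75)) / 3 = 32.75/3 = 10.9167
  S[A,B] = ((-2.25)·(-2.5) + (-0.25)·(1.5) + (-2.25)·(2.5) + (4.75)·(-1.5)) / 3 = -7.5/3 = -2.5
  S[B,B] = ((-2.5)·(-2.5) + (1.5)·(1.5) + (2.5)·(2.5) + (-1.5)·(-1.5)) / 3 = 17/3 = 5.6667

S is symmetric (S[j,i] = S[i,j]). Assembling:

S = [[10.9167, -2.5],
 [-2.5, 5.6667]]


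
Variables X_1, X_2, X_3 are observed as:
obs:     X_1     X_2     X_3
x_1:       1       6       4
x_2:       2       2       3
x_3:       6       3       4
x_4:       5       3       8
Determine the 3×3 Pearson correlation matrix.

Step 1 — column means:
  mean(X_1) = (1 + 2 + 6 + 5) / 4 = 14/4 = 3.5
  mean(X_2) = (6 + 2 + 3 + 3) / 4 = 14/4 = 3.5
  mean(X_3) = (4 + 3 + 4 + 8) / 4 = 19/4 = 4.75

Step 2 — sample variances and covariances s[i,j] = (1/(n-1)) · Σ_k (x_{k,i} - mean_i) · (x_{k,j} - mean_j), with n-1 = 3:
  s[X_1,X_1] = ((-2.5)·(-2.5) + (-1.5)·(-1.5) + (2.5)·(2.5) + (1.5)·(1.5)) / 3 = 17/3 = 5.6667
  s[X_1,X_2] = ((-2.5)·(2.5) + (-1.5)·(-1.5) + (2.5)·(-0.5) + (1.5)·(-0.5)) / 3 = -6/3 = -2
  s[X_1,X_3] = ((-2.5)·(-0.75) + (-1.5)·(-1.75) + (2.5)·(-0.75) + (1.5)·(3.25)) / 3 = 7.5/3 = 2.5
  s[X_2,X_2] = ((2.5)·(2.5) + (-1.5)·(-1.5) + (-0.5)·(-0.5) + (-0.5)·(-0.5)) / 3 = 9/3 = 3
  s[X_2,X_3] = ((2.5)·(-0.75) + (-1.5)·(-1.75) + (-0.5)·(-0.75) + (-0.5)·(3.25)) / 3 = -0.5/3 = -0.1667
  s[X_3,X_3] = ((-0.75)·(-0.75) + (-1.75)·(-1.75) + (-0.75)·(-0.75) + (3.25)·(3.25)) / 3 = 14.75/3 = 4.9167
  Sample standard deviations s_i = √(s[i,i]):
  s(X_1) = √(5.6667) = 2.3805
  s(X_2) = √(3) = 1.7321
  s(X_3) = √(4.9167) = 2.2174

Step 3 — r_{ij} = s_{ij} / (s_i · s_j):
  r[X_1,X_1] = 1 (diagonal).
  r[X_1,X_2] = -2 / (2.3805 · 1.7321) = -2 / 4.1231 = -0.4851
  r[X_1,X_3] = 2.5 / (2.3805 · 2.2174) = 2.5 / 5.2784 = 0.4736
  r[X_2,X_2] = 1 (diagonal).
  r[X_2,X_3] = -0.1667 / (1.7321 · 2.2174) = -0.1667 / 3.8406 = -0.0434
  r[X_3,X_3] = 1 (diagonal).

R is symmetric with unit diagonal. Assembling:

R = [[1, -0.4851, 0.4736],
 [-0.4851, 1, -0.0434],
 [0.4736, -0.0434, 1]]


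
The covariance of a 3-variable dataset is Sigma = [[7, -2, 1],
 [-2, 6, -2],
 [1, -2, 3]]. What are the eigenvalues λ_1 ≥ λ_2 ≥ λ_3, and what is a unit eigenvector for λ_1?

Step 1 — characteristic polynomial p(λ) = det(λI - Sigma) = λ³ - tr·λ² + c_1·λ - det, where tr = trace, c_1 = sum of the principal 2×2 minors, det = det(Sigma):
  tr = 7 + 6 + 3 = 16,
  c_1 = (7·6 - (-2)²) + (7·3 - (1)²) + (6·3 - (-2)²) = 38 + 20 + 14 = 72,
  det = 7·(6·3 - (-2)²) - (-2)·((-2)·3 - (-2)·(1)) + (1)·((-2)·(-2) - 6·(1)) = 7·(14) - (-2)·(-4) + (1)·(-2) = 88.
  So p(λ) = λ³ - 16λ² + 72λ - 88.
Step 2 — look for an integer root (rational root theorem: any rational root is an integer divisor of 88). Testing λ = 2:
  p(2) = 8 - 64 + 144 - 88 = 0  ✓
  Dividing out (λ - 2): p(λ) = (λ - 2)(λ² - 14λ + 44).
Step 3 — remaining eigenvalues from the quadratic λ² - 14λ + 44 = 0:
  Δ = 14² - 4·44 = 196 - 176 = 20,  λ = (14 ± √20)/2 = (14 ± 4.4721)/2 ≈ 9.2361 or 4.7639.
  Sorted: λ_1 = 9.2361,  λ_2 = 4.7639,  λ_3 = 2  (check: sum = 16 = tr ✓).

Step 4 — unit eigenvector for λ_1 ≈ 9.2361: v spans the null space of (Sigma - λ_1 I), whose rows are
  r_1 = (-2.2361, -2, 1),  r_2 = (-2, -3.2361, -2),  r_3 = (1, -2, -6.2361).
  v is orthogonal to every row, so take v ∝ r_1 × r_2 = ((-2)·(-2) - (1)·(-3.2361), (1)·(-2) - (-2.2361)·(-2), (-2.2361)·(-3.2361) - (-2)·(-2)) ≈ (7.2361, -6.4721, 3.2361).
  Let u = (7.2361, -6.4721, 3.2361).
  ||u|| = √((7.2361)² + (-6.4721)² + (3.2361)²) = √(104.7214) ≈ 10.2333,  v_1 = u/||u|| ≈ (0.7071, -0.6325, 0.3162) (||v_1|| = 1).

λ_1 = 9.2361,  λ_2 = 4.7639,  λ_3 = 2;  v_1 ≈ (0.7071, -0.6325, 0.3162)


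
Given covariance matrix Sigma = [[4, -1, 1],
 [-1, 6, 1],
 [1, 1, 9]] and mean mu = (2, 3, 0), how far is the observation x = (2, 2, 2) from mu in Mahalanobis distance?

Step 1 — centre the observation: (x - mu) = (0, -1, 2).

Step 2 — invert Sigma (cofactor / det for 3×3, or solve directly):
  Sigma^{-1} = [[0.2718, 0.0513, -0.0359],
 [0.0513, 0.1795, -0.0256],
 [-0.0359, -0.0256, 0.1179]].

Step 3 — form the quadratic (x - mu)^T · Sigma^{-1} · (x - mu):
  Sigma^{-1} · (x - mu) = (-0.1231, -0.2308, 0.2615).
  (x - mu)^T · [Sigma^{-1} · (x - mu)] = (0)·(-0.1231) + (-1)·(-0.2308) + (2)·(0.2615) = 0.7538.

Step 4 — take square root: d = √(0.7538) ≈ 0.8682.

d(x, mu) = √(0.7538) ≈ 0.8682


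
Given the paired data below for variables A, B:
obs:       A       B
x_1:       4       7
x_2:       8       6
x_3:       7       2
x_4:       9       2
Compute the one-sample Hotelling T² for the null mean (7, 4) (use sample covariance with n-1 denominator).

Step 1 — sample mean vector:
  mean(A) = (4 + 8 + 7 + 9) / 4 = 28/4 = 7
  mean(B) = (7 + 6 + 2 + 2) / 4 = 17/4 = 4.25
  x̄ = (7, 4.25),  deviation x̄ - mu_0 = (7, 4.25) - (7, 4) = (0, 0.25).

Step 2 — sample covariance matrix, S[i,j] = (1/(n-1)) · Σ_k (x_{k,i} - mean_i) · (x_{k,j} - mean_j), divisor n-1 = 3:
  S[A,A] = ((-3)·(-3) + (1)·(1) + (0)·(0) + (2)·(2)) / 3 = 14/3 = 4.6667
  S[A,B] = ((-3)·(2.75) + (1)·(1.75) + (0)·(-2.25) + (2)·(-2.25)) / 3 = -11/3 = -3.6667
  S[B,B] = ((2.75)·(2.75) + (1.75)·(1.75) + (-2.25)·(-2.25) + (-2.25)·(-2.25)) / 3 = 20.75/3 = 6.9167
  S = [[4.6667, -3.6667],
 [-3.6667, 6.9167]].

Step 3 — invert S. det(S) = 4.6667·6.9167 - (-3.6667)² = 18.8333.
  S^{-1} = (1/det) · [[d, -b], [-b, a]] = [[0.3673, 0.1947],
 [0.1947, 0.2478]].

Step 4 — quadratic form (x̄ - mu_0)^T · S^{-1} · (x̄ - mu_0):
  S^{-1} · (x̄ - mu_0) = (0.0487, 0.0619),
  (x̄ - mu_0)^T · [...] = (0)·(0.0487) + (0.25)·(0.0619) = 0.0155.

Step 5 — scale by n: T² = 4 · 0.0155 = 0.0619.

T² ≈ 0.0619


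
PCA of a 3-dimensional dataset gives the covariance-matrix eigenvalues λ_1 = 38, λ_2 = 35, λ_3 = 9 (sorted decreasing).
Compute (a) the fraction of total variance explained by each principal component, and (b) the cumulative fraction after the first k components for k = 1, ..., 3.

Step 1 — total variance = trace(Sigma) = Σ λ_i = 38 + 35 + 9 = 82.

Step 2 — fraction explained by component i = λ_i / Σ λ:
  PC1: 38/82 = 0.4634
  PC2: 35/82 = 0.4268
  PC3: 9/82 = 0.1098

Step 3 — cumulative fraction after k components = (λ_1 + ... + λ_k) / Σ λ:
  k = 1: 38/82 = 0.4634
  k = 2: (38 + 35)/82 = 73/82 = 0.8902
  k = 3: (38 + 35 + 9)/82 = 82/82 = 1

Summary (fraction, with percent):

explained: PC1 0.4634 (46.34%), PC2 0.4268 (42.68%), PC3 0.1098 (10.98%);  cumulative: 0.4634, 0.8902, 1


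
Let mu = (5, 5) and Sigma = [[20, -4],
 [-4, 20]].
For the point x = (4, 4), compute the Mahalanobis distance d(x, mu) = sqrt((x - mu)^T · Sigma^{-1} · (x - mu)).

Step 1 — centre the observation: (x - mu) = (-1, -1).

Step 2 — invert Sigma. det(Sigma) = 20·20 - (-4)² = 384.
  Sigma^{-1} = (1/det) · [[d, -b], [-b, a]] = [[0.0521, 0.0104],
 [0.0104, 0.0521]].

Step 3 — form the quadratic (x - mu)^T · Sigma^{-1} · (x - mu):
  Sigma^{-1} · (x - mu) = (-0.0625, -0.0625).
  (x - mu)^T · [Sigma^{-1} · (x - mu)] = (-1)·(-0.0625) + (-1)·(-0.0625) = 0.125.

Step 4 — take square root: d = √(0.125) ≈ 0.3536.

d(x, mu) = √(0.125) ≈ 0.3536


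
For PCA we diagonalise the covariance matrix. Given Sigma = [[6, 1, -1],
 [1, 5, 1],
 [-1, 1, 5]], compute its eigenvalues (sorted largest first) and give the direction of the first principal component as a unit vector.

Step 1 — characteristic polynomial p(λ) = det(λI - Sigma) = λ³ - tr·λ² + c_1·λ - det, where tr = trace, c_1 = sum of the principal 2×2 minors, det = det(Sigma):
  tr = 6 + 5 + 5 = 16,
  c_1 = (6·5 - (1)²) + (6·5 - (-1)²) + (5·5 - (1)²) = 29 + 29 + 24 = 82,
  det = 6·(5·5 - (1)²) - (1)·((1)·5 - (1)·(-1)) + (-1)·((1)·(1) - 5·(-1)) = 6·(24) - (1)·(6) + (-1)·(6) = 132.
  So p(λ) = λ³ - 16λ² + 82λ - 132.
Step 2 — look for an integer root (rational root theorem: any rational root is an integer divisor of 132). Testing λ = 6:
  p(6) = 216 - 576 + 492 - 132 = 0  ✓
  Dividing out (λ - 6): p(λ) = (λ - 6)(λ² - 10λ + 22).
Step 3 — remaining eigenvalues from the quadratic λ² - 10λ + 22 = 0:
  Δ = 10² - 4·22 = 100 - 88 = 12,  λ = (10 ± √12)/2 = (10 ± 3.4641)/2 ≈ 6.7321 or 3.2679.
  Sorted: λ_1 = 6.7321,  λ_2 = 6,  λ_3 = 3.2679  (check: sum = 16 = tr ✓).

Step 4 — unit eigenvector for λ_1 ≈ 6.7321: v spans the null space of (Sigma - λ_1 I), whose rows are
  r_1 = (-0.7321, 1, -1),  r_2 = (1, -1.7321, 1),  r_3 = (-1, 1, -1.7321).
  v is orthogonal to every row, so take v ∝ r_1 × r_2 = ((1)·(1) - (-1)·(-1.7321), (-1)·(1) - (-0.7321)·(1), (-0.7321)·(-1.7321) - (1)·(1)) ≈ (-0.7321, -0.2679, 0.2679).
  Rescale (multiply by -1 so the first nonzero entry is positive): u = (0.7321, 0.2679, -0.2679).
  ||u|| = √((0.7321)² + (0.2679)² + (-0.2679)²) = √(0.6795) ≈ 0.8243,  v_1 = u/||u|| ≈ (0.8881, 0.3251, -0.3251) (||v_1|| = 1).

λ_1 = 6.7321,  λ_2 = 6,  λ_3 = 3.2679;  v_1 ≈ (0.8881, 0.3251, -0.3251)


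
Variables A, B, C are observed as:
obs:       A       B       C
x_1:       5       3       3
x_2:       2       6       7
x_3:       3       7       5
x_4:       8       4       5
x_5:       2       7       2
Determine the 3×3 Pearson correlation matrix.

Step 1 — column means:
  mean(A) = (5 + 2 + 3 + 8 + 2) / 5 = 20/5 = 4
  mean(B) = (3 + 6 + 7 + 4 + 7) / 5 = 27/5 = 5.4
  mean(C) = (3 + 7 + 5 + 5 + 2) / 5 = 22/5 = 4.4

Step 2 — sample variances and covariances s[i,j] = (1/(n-1)) · Σ_k (x_{k,i} - mean_i) · (x_{k,j} - mean_j), with n-1 = 4:
  s[A,A] = ((1)·(1) + (-2)·(-2) + (-1)·(-1) + (4)·(4) + (-2)·(-2)) / 4 = 26/4 = 6.5
  s[A,B] = ((1)·(-2.4) + (-2)·(0.6) + (-1)·(1.6) + (4)·(-1.4) + (-2)·(1.6)) / 4 = -14/4 = -3.5
  s[A,C] = ((1)·(-1.4) + (-2)·(2.6) + (-1)·(0.6) + (4)·(0.6) + (-2)·(-2.4)) / 4 = 0/4 = 0
  s[B,B] = ((-2.4)·(-2.4) + (0.6)·(0.6) + (1.6)·(1.6) + (-1.4)·(-1.4) + (1.6)·(1.6)) / 4 = 13.2/4 = 3.3
  s[B,C] = ((-2.4)·(-1.4) + (0.6)·(2.6) + (1.6)·(0.6) + (-1.4)·(0.6) + (1.6)·(-2.4)) / 4 = 1.2/4 = 0.3
  s[C,C] = ((-1.4)·(-1.4) + (2.6)·(2.6) + (0.6)·(0.6) + (0.6)·(0.6) + (-2.4)·(-2.4)) / 4 = 15.2/4 = 3.8
  Sample standard deviations s_i = √(s[i,i]):
  s(A) = √(6.5) = 2.5495
  s(B) = √(3.3) = 1.8166
  s(C) = √(3.8) = 1.9494

Step 3 — r_{ij} = s_{ij} / (s_i · s_j):
  r[A,A] = 1 (diagonal).
  r[A,B] = -3.5 / (2.5495 · 1.8166) = -3.5 / 4.6314 = -0.7557
  r[A,C] = 0 / (2.5495 · 1.9494) = 0 / 4.9699 = 0
  r[B,B] = 1 (diagonal).
  r[B,C] = 0.3 / (1.8166 · 1.9494) = 0.3 / 3.5412 = 0.0847
  r[C,C] = 1 (diagonal).

R is symmetric with unit diagonal. Assembling:

R = [[1, -0.7557, 0],
 [-0.7557, 1, 0.0847],
 [0, 0.0847, 1]]


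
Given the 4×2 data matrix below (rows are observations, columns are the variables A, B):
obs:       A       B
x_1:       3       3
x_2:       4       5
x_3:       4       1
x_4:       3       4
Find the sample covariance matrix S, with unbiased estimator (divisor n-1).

Step 1 — column means:
  mean(A) = (3 + 4 + 4 + 3) / 4 = 14/4 = 3.5
  mean(B) = (3 + 5 + 1 + 4) / 4 = 13/4 = 3.25

Step 2 — sample covariance S[i,j] = (1/(n-1)) · Σ_k (x_{k,i} - mean_i) · (x_{k,j} - mean_j), with n-1 = 3.
  S[A,A] = ((-0.5)·(-0.5) + (0.5)·(0.5) + (0.5)·(0.5) + (-0.5)·(-0.5)) / 3 = 1/3 = 0.3333
  S[A,B] = ((-0.5)·(-0.25) + (0.5)·(1.75) + (0.5)·(-2.25) + (-0.5)·(0.75)) / 3 = -0.5/3 = -0.1667
  S[B,B] = ((-0.25)·(-0.25) + (1.75)·(1.75) + (-2.25)·(-2.25) + (0.75)·(0.75)) / 3 = 8.75/3 = 2.9167

S is symmetric (S[j,i] = S[i,j]). Assembling:

S = [[0.3333, -0.1667],
 [-0.1667, 2.9167]]


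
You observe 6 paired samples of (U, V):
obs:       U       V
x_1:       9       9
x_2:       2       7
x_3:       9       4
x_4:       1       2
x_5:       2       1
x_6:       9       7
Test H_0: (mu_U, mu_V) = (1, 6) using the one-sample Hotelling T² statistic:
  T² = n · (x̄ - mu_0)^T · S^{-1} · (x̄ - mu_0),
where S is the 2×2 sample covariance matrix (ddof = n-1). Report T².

Step 1 — sample mean vector:
  mean(U) = (9 + 2 + 9 + 1 + 2 + 9) / 6 = 32/6 = 5.3333
  mean(V) = (9 + 7 + 4 + 2 + 1 + 7) / 6 = 30/6 = 5
  x̄ = (5.3333, 5),  deviation x̄ - mu_0 = (5.3333, 5) - (1, 6) = (4.3333, -1).

Step 2 — sample covariance matrix, S[i,j] = (1/(n-1)) · Σ_k (x_{k,i} - mean_i) · (x_{k,j} - mean_j), divisor n-1 = 5:
  S[U,U] = ((3.6667)·(3.6667) + (-3.3333)·(-3.3333) + (3.6667)·(3.6667) + (-4.3333)·(-4.3333) + (-3.3333)·(-3.3333) + (3.6667)·(3.6667)) / 5 = 81.3333/5 = 16.2667
  S[U,V] = ((3.6667)·(4) + (-3.3333)·(2) + (3.6667)·(-1) + (-4.3333)·(-3) + (-3.3333)·(-4) + (3.6667)·(2)) / 5 = 38/5 = 7.6
  S[V,V] = ((4)·(4) + (2)·(2) + (-1)·(-1) + (-3)·(-3) + (-4)·(-4) + (2)·(2)) / 5 = 50/5 = 10
  S = [[16.2667, 7.6],
 [7.6, 10]].

Step 3 — invert S. det(S) = 16.2667·10 - (7.6)² = 104.9067.
  S^{-1} = (1/det) · [[d, -b], [-b, a]] = [[0.0953, -0.0724],
 [-0.0724, 0.1551]].

Step 4 — quadratic form (x̄ - mu_0)^T · S^{-1} · (x̄ - mu_0):
  S^{-1} · (x̄ - mu_0) = (0.4855, -0.469),
  (x̄ - mu_0)^T · [...] = (4.3333)·(0.4855) + (-1)·(-0.469) = 2.5729.

Step 5 — scale by n: T² = 6 · 2.5729 = 15.4372.

T² ≈ 15.4372


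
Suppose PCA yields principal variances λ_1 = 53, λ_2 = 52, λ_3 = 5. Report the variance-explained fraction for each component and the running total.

Step 1 — total variance = trace(Sigma) = Σ λ_i = 53 + 52 + 5 = 110.

Step 2 — fraction explained by component i = λ_i / Σ λ:
  PC1: 53/110 = 0.4818
  PC2: 52/110 = 0.4727
  PC3: 5/110 = 0.0455

Step 3 — cumulative fraction after k components = (λ_1 + ... + λ_k) / Σ λ:
  k = 1: 53/110 = 0.4818
  k = 2: (53 + 52)/110 = 105/110 = 0.9545
  k = 3: (53 + 52 + 5)/110 = 110/110 = 1

Summary (fraction, with percent):

explained: PC1 0.4818 (48.18%), PC2 0.4727 (47.27%), PC3 0.0455 (4.55%);  cumulative: 0.4818, 0.9545, 1


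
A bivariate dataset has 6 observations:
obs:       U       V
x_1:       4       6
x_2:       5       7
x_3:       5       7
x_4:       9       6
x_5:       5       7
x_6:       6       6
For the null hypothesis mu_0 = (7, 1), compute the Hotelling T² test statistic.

Step 1 — sample mean vector:
  mean(U) = (4 + 5 + 5 + 9 + 5 + 6) / 6 = 34/6 = 5.6667
  mean(V) = (6 + 7 + 7 + 6 + 7 + 6) / 6 = 39/6 = 6.5
  x̄ = (5.6667, 6.5),  deviation x̄ - mu_0 = (5.6667, 6.5) - (7, 1) = (-1.3333, 5.5).

Step 2 — sample covariance matrix, S[i,j] = (1/(n-1)) · Σ_k (x_{k,i} - mean_i) · (x_{k,j} - mean_j), divisor n-1 = 5:
  S[U,U] = ((-1.6667)·(-1.6667) + (-0.6667)·(-0.6667) + (-0.6667)·(-0.6667) + (3.3333)·(3.3333) + (-0.6667)·(-0.6667) + (0.3333)·(0.3333)) / 5 = 15.3333/5 = 3.0667
  S[U,V] = ((-1.6667)·(-0.5) + (-0.6667)·(0.5) + (-0.6667)·(0.5) + (3.3333)·(-0.5) + (-0.6667)·(0.5) + (0.3333)·(-0.5)) / 5 = -2/5 = -0.4
  S[V,V] = ((-0.5)·(-0.5) + (0.5)·(0.5) + (0.5)·(0.5) + (-0.5)·(-0.5) + (0.5)·(0.5) + (-0.5)·(-0.5)) / 5 = 1.5/5 = 0.3
  S = [[3.0667, -0.4],
 [-0.4, 0.3]].

Step 3 — invert S. det(S) = 3.0667·0.3 - (-0.4)² = 0.76.
  S^{-1} = (1/det) · [[d, -b], [-b, a]] = [[0.3947, 0.5263],
 [0.5263, 4.0351]].

Step 4 — quadratic form (x̄ - mu_0)^T · S^{-1} · (x̄ - mu_0):
  S^{-1} · (x̄ - mu_0) = (2.3684, 21.4912),
  (x̄ - mu_0)^T · [...] = (-1.3333)·(2.3684) + (5.5)·(21.4912) = 115.0439.

Step 5 — scale by n: T² = 6 · 115.0439 = 690.2632.

T² ≈ 690.2632


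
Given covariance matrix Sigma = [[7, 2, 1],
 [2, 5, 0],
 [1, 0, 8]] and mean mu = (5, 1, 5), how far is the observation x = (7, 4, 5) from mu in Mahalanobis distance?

Step 1 — centre the observation: (x - mu) = (2, 3, 0).

Step 2 — invert Sigma (cofactor / det for 3×3, or solve directly):
  Sigma^{-1} = [[0.1646, -0.0658, -0.0206],
 [-0.0658, 0.2263, 0.0082],
 [-0.0206, 0.0082, 0.1276]].

Step 3 — form the quadratic (x - mu)^T · Sigma^{-1} · (x - mu):
  Sigma^{-1} · (x - mu) = (0.1317, 0.5473, -0.0165).
  (x - mu)^T · [Sigma^{-1} · (x - mu)] = (2)·(0.1317) + (3)·(0.5473) + (0)·(-0.0165) = 1.9053.

Step 4 — take square root: d = √(1.9053) ≈ 1.3803.

d(x, mu) = √(1.9053) ≈ 1.3803


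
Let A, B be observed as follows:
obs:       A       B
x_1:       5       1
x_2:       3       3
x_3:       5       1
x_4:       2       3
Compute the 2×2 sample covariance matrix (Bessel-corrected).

Step 1 — column means:
  mean(A) = (5 + 3 + 5 + 2) / 4 = 15/4 = 3.75
  mean(B) = (1 + 3 + 1 + 3) / 4 = 8/4 = 2

Step 2 — sample covariance S[i,j] = (1/(n-1)) · Σ_k (x_{k,i} - mean_i) · (x_{k,j} - mean_j), with n-1 = 3.
  S[A,A] = ((1.25)·(1.25) + (-0.75)·(-0.75) + (1.25)·(1.25) + (-1.75)·(-1.75)) / 3 = 6.75/3 = 2.25
  S[A,B] = ((1.25)·(-1) + (-0.75)·(1) + (1.25)·(-1) + (-1.75)·(1)) / 3 = -5/3 = -1.6667
  S[B,B] = ((-1)·(-1) + (1)·(1) + (-1)·(-1) + (1)·(1)) / 3 = 4/3 = 1.3333

S is symmetric (S[j,i] = S[i,j]). Assembling:

S = [[2.25, -1.6667],
 [-1.6667, 1.3333]]


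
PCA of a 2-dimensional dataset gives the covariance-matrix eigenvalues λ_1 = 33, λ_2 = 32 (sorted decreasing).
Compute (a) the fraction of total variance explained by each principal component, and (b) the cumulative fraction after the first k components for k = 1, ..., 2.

Step 1 — total variance = trace(Sigma) = Σ λ_i = 33 + 32 = 65.

Step 2 — fraction explained by component i = λ_i / Σ λ:
  PC1: 33/65 = 0.5077
  PC2: 32/65 = 0.4923

Step 3 — cumulative fraction after k components = (λ_1 + ... + λ_k) / Σ λ:
  k = 1: 33/65 = 0.5077
  k = 2: (33 + 32)/65 = 65/65 = 1

Summary (fraction, with percent):

explained: PC1 0.5077 (50.77%), PC2 0.4923 (49.23%);  cumulative: 0.5077, 1


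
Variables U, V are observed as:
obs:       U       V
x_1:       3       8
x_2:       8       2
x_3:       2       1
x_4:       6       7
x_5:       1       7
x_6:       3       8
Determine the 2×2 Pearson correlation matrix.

Step 1 — column means:
  mean(U) = (3 + 8 + 2 + 6 + 1 + 3) / 6 = 23/6 = 3.8333
  mean(V) = (8 + 2 + 1 + 7 + 7 + 8) / 6 = 33/6 = 5.5

Step 2 — sample variances and covariances s[i,j] = (1/(n-1)) · Σ_k (x_{k,i} - mean_i) · (x_{k,j} - mean_j), with n-1 = 5:
  s[U,U] = ((-0.8333)·(-0.8333) + (4.1667)·(4.1667) + (-1.8333)·(-1.8333) + (2.1667)·(2.1667) + (-2.8333)·(-2.8333) + (-0.8333)·(-0.8333)) / 5 = 34.8333/5 = 6.9667
  s[U,V] = ((-0.8333)·(2.5) + (4.1667)·(-3.5) + (-1.8333)·(-4.5) + (2.1667)·(1.5) + (-2.8333)·(1.5) + (-0.8333)·(2.5)) / 5 = -11.5/5 = -2.3
  s[V,V] = ((2.5)·(2.5) + (-3.5)·(-3.5) + (-4.5)·(-4.5) + (1.5)·(1.5) + (1.5)·(1.5) + (2.5)·(2.5)) / 5 = 49.5/5 = 9.9
  Sample standard deviations s_i = √(s[i,i]):
  s(U) = √(6.9667) = 2.6394
  s(V) = √(9.9) = 3.1464

Step 3 — r_{ij} = s_{ij} / (s_i · s_j):
  r[U,U] = 1 (diagonal).
  r[U,V] = -2.3 / (2.6394 · 3.1464) = -2.3 / 8.3048 = -0.2769
  r[V,V] = 1 (diagonal).

R is symmetric with unit diagonal. Assembling:

R = [[1, -0.2769],
 [-0.2769, 1]]


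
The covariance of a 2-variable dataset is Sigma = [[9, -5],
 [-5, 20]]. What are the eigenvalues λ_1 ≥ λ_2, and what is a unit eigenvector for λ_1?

Step 1 — characteristic polynomial of 2×2 Sigma:
  det(Sigma - λI) = λ² - trace · λ + det = 0.
  trace = 9 + 20 = 29, det = 9·20 - (-5)² = 155.
Step 2 — discriminant:
  Δ = trace² - 4·det = 841 - 620 = 221.
Step 3 — eigenvalues:
  λ = (trace ± √Δ)/2 = (29 ± 14.8661)/2,
  λ_1 = 21.933,  λ_2 = 7.067.

Step 4 — unit eigenvector for λ_1: solve (Sigma - λ_1 I)v = 0. First row:
  (9 - 21.933)·v_x + (-5)·v_y = 0, i.e. (-12.933)·v_x + (-5)·v_y = 0,
  so v ∝ (b, λ_1 - a) = (-5, 12.933); multiply by -1 so the first entry is positive: u = (5, -12.933).
  ||u|| = √((5)² + (-12.933)²) = √(192.2634) ≈ 13.8659,
  v_1 = u/||u|| ≈ (0.3606, -0.9327) (||v_1|| = 1).

λ_1 = 21.933,  λ_2 = 7.067;  v_1 ≈ (0.3606, -0.9327)


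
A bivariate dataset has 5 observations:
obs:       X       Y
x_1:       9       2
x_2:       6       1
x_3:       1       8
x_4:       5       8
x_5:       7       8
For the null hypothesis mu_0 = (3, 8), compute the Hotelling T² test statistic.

Step 1 — sample mean vector:
  mean(X) = (9 + 6 + 1 + 5 + 7) / 5 = 28/5 = 5.6
  mean(Y) = (2 + 1 + 8 + 8 + 8) / 5 = 27/5 = 5.4
  x̄ = (5.6, 5.4),  deviation x̄ - mu_0 = (5.6, 5.4) - (3, 8) = (2.6, -2.6).

Step 2 — sample covariance matrix, S[i,j] = (1/(n-1)) · Σ_k (x_{k,i} - mean_i) · (x_{k,j} - mean_j), divisor n-1 = 4:
  S[X,X] = ((3.4)·(3.4) + (0.4)·(0.4) + (-4.6)·(-4.6) + (-0.6)·(-0.6) + (1.4)·(1.4)) / 4 = 35.2/4 = 8.8
  S[X,Y] = ((3.4)·(-3.4) + (0.4)·(-4.4) + (-4.6)·(2.6) + (-0.6)·(2.6) + (1.4)·(2.6)) / 4 = -23.2/4 = -5.8
  S[Y,Y] = ((-3.4)·(-3.4) + (-4.4)·(-4.4) + (2.6)·(2.6) + (2.6)·(2.6) + (2.6)·(2.6)) / 4 = 51.2/4 = 12.8
  S = [[8.8, -5.8],
 [-5.8, 12.8]].

Step 3 — invert S. det(S) = 8.8·12.8 - (-5.8)² = 79.
  S^{-1} = (1/det) · [[d, -b], [-b, a]] = [[0.162, 0.0734],
 [0.0734, 0.1114]].

Step 4 — quadratic form (x̄ - mu_0)^T · S^{-1} · (x̄ - mu_0):
  S^{-1} · (x̄ - mu_0) = (0.2304, -0.0987),
  (x̄ - mu_0)^T · [...] = (2.6)·(0.2304) + (-2.6)·(-0.0987) = 0.8557.

Step 5 — scale by n: T² = 5 · 0.8557 = 4.2785.

T² ≈ 4.2785


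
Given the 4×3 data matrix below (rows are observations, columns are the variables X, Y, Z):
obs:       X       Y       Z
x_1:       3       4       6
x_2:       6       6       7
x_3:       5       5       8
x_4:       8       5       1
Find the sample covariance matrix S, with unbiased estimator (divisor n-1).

Step 1 — column means:
  mean(X) = (3 + 6 + 5 + 8) / 4 = 22/4 = 5.5
  mean(Y) = (4 + 6 + 5 + 5) / 4 = 20/4 = 5
  mean(Z) = (6 + 7 + 8 + 1) / 4 = 22/4 = 5.5

Step 2 — sample covariance S[i,j] = (1/(n-1)) · Σ_k (x_{k,i} - mean_i) · (x_{k,j} - mean_j), with n-1 = 3.
  S[X,X] = ((-2.5)·(-2.5) + (0.5)·(0.5) + (-0.5)·(-0.5) + (2.5)·(2.5)) / 3 = 13/3 = 4.3333
  S[X,Y] = ((-2.5)·(-1) + (0.5)·(1) + (-0.5)·(0) + (2.5)·(0)) / 3 = 3/3 = 1
  S[X,Z] = ((-2.5)·(0.5) + (0.5)·(1.5) + (-0.5)·(2.5) + (2.5)·(-4.5)) / 3 = -13/3 = -4.3333
  S[Y,Y] = ((-1)·(-1) + (1)·(1) + (0)·(0) + (0)·(0)) / 3 = 2/3 = 0.6667
  S[Y,Z] = ((-1)·(0.5) + (1)·(1.5) + (0)·(2.5) + (0)·(-4.5)) / 3 = 1/3 = 0.3333
  S[Z,Z] = ((0.5)·(0.5) + (1.5)·(1.5) + (2.5)·(2.5) + (-4.5)·(-4.5)) / 3 = 29/3 = 9.6667

S is symmetric (S[j,i] = S[i,j]). Assembling:

S = [[4.3333, 1, -4.3333],
 [1, 0.6667, 0.3333],
 [-4.3333, 0.3333, 9.6667]]


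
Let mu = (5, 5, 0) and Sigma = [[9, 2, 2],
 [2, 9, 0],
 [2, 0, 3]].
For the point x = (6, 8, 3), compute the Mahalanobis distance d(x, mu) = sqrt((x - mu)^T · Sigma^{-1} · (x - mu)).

Step 1 — centre the observation: (x - mu) = (1, 3, 3).

Step 2 — invert Sigma (cofactor / det for 3×3, or solve directly):
  Sigma^{-1} = [[0.1385, -0.0308, -0.0923],
 [-0.0308, 0.1179, 0.0205],
 [-0.0923, 0.0205, 0.3949]].

Step 3 — form the quadratic (x - mu)^T · Sigma^{-1} · (x - mu):
  Sigma^{-1} · (x - mu) = (-0.2308, 0.3846, 1.1538).
  (x - mu)^T · [Sigma^{-1} · (x - mu)] = (1)·(-0.2308) + (3)·(0.3846) + (3)·(1.1538) = 4.3846.

Step 4 — take square root: d = √(4.3846) ≈ 2.0939.

d(x, mu) = √(4.3846) ≈ 2.0939


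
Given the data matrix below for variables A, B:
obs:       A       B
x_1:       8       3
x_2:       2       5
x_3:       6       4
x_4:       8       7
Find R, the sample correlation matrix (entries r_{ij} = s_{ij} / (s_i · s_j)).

Step 1 — column means:
  mean(A) = (8 + 2 + 6 + 8) / 4 = 24/4 = 6
  mean(B) = (3 + 5 + 4 + 7) / 4 = 19/4 = 4.75

Step 2 — sample variances and covariances s[i,j] = (1/(n-1)) · Σ_k (x_{k,i} - mean_i) · (x_{k,j} - mean_j), with n-1 = 3:
  s[A,A] = ((2)·(2) + (-4)·(-4) + (0)·(0) + (2)·(2)) / 3 = 24/3 = 8
  s[A,B] = ((2)·(-1.75) + (-4)·(0.25) + (0)·(-0.75) + (2)·(2.25)) / 3 = 0/3 = 0
  s[B,B] = ((-1.75)·(-1.75) + (0.25)·(0.25) + (-0.75)·(-0.75) + (2.25)·(2.25)) / 3 = 8.75/3 = 2.9167
  Sample standard deviations s_i = √(s[i,i]):
  s(A) = √(8) = 2.8284
  s(B) = √(2.9167) = 1.7078

Step 3 — r_{ij} = s_{ij} / (s_i · s_j):
  r[A,A] = 1 (diagonal).
  r[A,B] = 0 / (2.8284 · 1.7078) = 0 / 4.8305 = 0
  r[B,B] = 1 (diagonal).

R is symmetric with unit diagonal. Assembling:

R = [[1, 0],
 [0, 1]]


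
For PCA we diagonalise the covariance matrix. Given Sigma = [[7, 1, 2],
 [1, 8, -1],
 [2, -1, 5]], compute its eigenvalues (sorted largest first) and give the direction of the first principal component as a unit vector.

Step 1 — characteristic polynomial p(λ) = det(λI - Sigma) = λ³ - tr·λ² + c_1·λ - det, where tr = trace, c_1 = sum of the principal 2×2 minors, det = det(Sigma):
  tr = 7 + 8 + 5 = 20,
  c_1 = (7·8 - (1)²) + (7·5 - (2)²) + (8·5 - (-1)²) = 55 + 31 + 39 = 125,
  det = 7·(8·5 - (-1)²) - (1)·((1)·5 - (-1)·(2)) + (2)·((1)·(-1) - 8·(2)) = 7·(39) - (1)·(7) + (2)·(-17) = 232.
  So p(λ) = λ³ - 20λ² + 125λ - 232.
Step 2 — look for an integer root (rational root theorem: any rational root is an integer divisor of 232). Testing λ = 8:
  p(8) = 512 - 1280 + 1000 - 232 = 0  ✓
  Dividing out (λ - 8): p(λ) = (λ - 8)(λ² - 12λ + 29).
Step 3 — remaining eigenvalues from the quadratic λ² - 12λ + 29 = 0:
  Δ = 12² - 4·29 = 144 - 116 = 28,  λ = (12 ± √28)/2 = (12 ± 5.2915)/2 ≈ 8.6458 or 3.3542.
  Sorted: λ_1 = 8.6458,  λ_2 = 8,  λ_3 = 3.3542  (check: sum = 20 = tr ✓).

Step 4 — unit eigenvector for λ_1 ≈ 8.6458: v spans the null space of (Sigma - λ_1 I), whose rows are
  r_1 = (-1.6458, 1, 2),  r_2 = (1, -0.6458, -1),  r_3 = (2, -1, -3.6458).
  v is orthogonal to every row, so take v ∝ r_1 × r_2 = ((1)·(-1) - (2)·(-0.6458), (2)·(1) - (-1.6458)·(-1), (-1.6458)·(-0.6458) - (1)·(1)) ≈ (0.2915, 0.3542, 0.0627).
  Let u = (0.2915, 0.3542, 0.0627).
  ||u|| = √((0.2915)² + (0.3542)² + (0.0627)²) = √(0.2144) ≈ 0.463,  v_1 = u/||u|| ≈ (0.6295, 0.7651, 0.1355) (||v_1|| = 1).

λ_1 = 8.6458,  λ_2 = 8,  λ_3 = 3.3542;  v_1 ≈ (0.6295, 0.7651, 0.1355)


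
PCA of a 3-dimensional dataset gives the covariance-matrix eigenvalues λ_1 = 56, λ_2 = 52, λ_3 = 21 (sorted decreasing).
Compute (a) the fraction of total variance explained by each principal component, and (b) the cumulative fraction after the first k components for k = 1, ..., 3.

Step 1 — total variance = trace(Sigma) = Σ λ_i = 56 + 52 + 21 = 129.

Step 2 — fraction explained by component i = λ_i / Σ λ:
  PC1: 56/129 = 0.4341
  PC2: 52/129 = 0.4031
  PC3: 21/129 = 0.1628

Step 3 — cumulative fraction after k components = (λ_1 + ... + λ_k) / Σ λ:
  k = 1: 56/129 = 0.4341
  k = 2: (56 + 52)/129 = 108/129 = 0.8372
  k = 3: (56 + 52 + 21)/129 = 129/129 = 1

Summary (fraction, with percent):

explained: PC1 0.4341 (43.41%), PC2 0.4031 (40.31%), PC3 0.1628 (16.28%);  cumulative: 0.4341, 0.8372, 1


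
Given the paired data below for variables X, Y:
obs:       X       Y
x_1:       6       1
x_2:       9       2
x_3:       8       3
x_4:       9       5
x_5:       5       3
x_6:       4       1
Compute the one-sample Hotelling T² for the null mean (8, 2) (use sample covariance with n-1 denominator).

Step 1 — sample mean vector:
  mean(X) = (6 + 9 + 8 + 9 + 5 + 4) / 6 = 41/6 = 6.8333
  mean(Y) = (1 + 2 + 3 + 5 + 3 + 1) / 6 = 15/6 = 2.5
  x̄ = (6.8333, 2.5),  deviation x̄ - mu_0 = (6.8333, 2.5) - (8, 2) = (-1.1667, 0.5).

Step 2 — sample covariance matrix, S[i,j] = (1/(n-1)) · Σ_k (x_{k,i} - mean_i) · (x_{k,j} - mean_j), divisor n-1 = 5:
  S[X,X] = ((-0.8333)·(-0.8333) + (2.1667)·(2.1667) + (1.1667)·(1.1667) + (2.1667)·(2.1667) + (-1.8333)·(-1.8333) + (-2.8333)·(-2.8333)) / 5 = 22.8333/5 = 4.5667
  S[X,Y] = ((-0.8333)·(-1.5) + (2.1667)·(-0.5) + (1.1667)·(0.5) + (2.1667)·(2.5) + (-1.8333)·(0.5) + (-2.8333)·(-1.5)) / 5 = 9.5/5 = 1.9
  S[Y,Y] = ((-1.5)·(-1.5) + (-0.5)·(-0.5) + (0.5)·(0.5) + (2.5)·(2.5) + (0.5)·(0.5) + (-1.5)·(-1.5)) / 5 = 11.5/5 = 2.3
  S = [[4.5667, 1.9],
 [1.9, 2.3]].

Step 3 — invert S. det(S) = 4.5667·2.3 - (1.9)² = 6.8933.
  S^{-1} = (1/det) · [[d, -b], [-b, a]] = [[0.3337, -0.2756],
 [-0.2756, 0.6625]].

Step 4 — quadratic form (x̄ - mu_0)^T · S^{-1} · (x̄ - mu_0):
  S^{-1} · (x̄ - mu_0) = (-0.5271, 0.6528),
  (x̄ - mu_0)^T · [...] = (-1.1667)·(-0.5271) + (0.5)·(0.6528) = 0.9413.

Step 5 — scale by n: T² = 6 · 0.9413 = 5.648.

T² ≈ 5.648


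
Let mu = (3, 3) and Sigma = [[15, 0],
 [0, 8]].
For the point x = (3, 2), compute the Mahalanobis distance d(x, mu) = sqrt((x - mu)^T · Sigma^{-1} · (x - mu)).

Step 1 — centre the observation: (x - mu) = (0, -1).

Step 2 — invert Sigma. det(Sigma) = 15·8 - (0)² = 120.
  Sigma^{-1} = (1/det) · [[d, -b], [-b, a]] = [[0.0667, 0],
 [0, 0.125]].

Step 3 — form the quadratic (x - mu)^T · Sigma^{-1} · (x - mu):
  Sigma^{-1} · (x - mu) = (0, -0.125).
  (x - mu)^T · [Sigma^{-1} · (x - mu)] = (0)·(0) + (-1)·(-0.125) = 0.125.

Step 4 — take square root: d = √(0.125) ≈ 0.3536.

d(x, mu) = √(0.125) ≈ 0.3536


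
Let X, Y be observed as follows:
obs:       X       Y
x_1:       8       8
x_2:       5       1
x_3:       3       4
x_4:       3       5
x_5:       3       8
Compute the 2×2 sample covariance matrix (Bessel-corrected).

Step 1 — column means:
  mean(X) = (8 + 5 + 3 + 3 + 3) / 5 = 22/5 = 4.4
  mean(Y) = (8 + 1 + 4 + 5 + 8) / 5 = 26/5 = 5.2

Step 2 — sample covariance S[i,j] = (1/(n-1)) · Σ_k (x_{k,i} - mean_i) · (x_{k,j} - mean_j), with n-1 = 4.
  S[X,X] = ((3.6)·(3.6) + (0.6)·(0.6) + (-1.4)·(-1.4) + (-1.4)·(-1.4) + (-1.4)·(-1.4)) / 4 = 19.2/4 = 4.8
  S[X,Y] = ((3.6)·(2.8) + (0.6)·(-4.2) + (-1.4)·(-1.2) + (-1.4)·(-0.2) + (-1.4)·(2.8)) / 4 = 5.6/4 = 1.4
  S[Y,Y] = ((2.8)·(2.8) + (-4.2)·(-4.2) + (-1.2)·(-1.2) + (-0.2)·(-0.2) + (2.8)·(2.8)) / 4 = 34.8/4 = 8.7

S is symmetric (S[j,i] = S[i,j]). Assembling:

S = [[4.8, 1.4],
 [1.4, 8.7]]


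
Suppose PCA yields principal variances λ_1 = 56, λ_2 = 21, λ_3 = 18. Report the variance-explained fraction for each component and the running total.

Step 1 — total variance = trace(Sigma) = Σ λ_i = 56 + 21 + 18 = 95.

Step 2 — fraction explained by component i = λ_i / Σ λ:
  PC1: 56/95 = 0.5895
  PC2: 21/95 = 0.2211
  PC3: 18/95 = 0.1895

Step 3 — cumulative fraction after k components = (λ_1 + ... + λ_k) / Σ λ:
  k = 1: 56/95 = 0.5895
  k = 2: (56 + 21)/95 = 77/95 = 0.8105
  k = 3: (56 + 21 + 18)/95 = 95/95 = 1

Summary (fraction, with percent):

explained: PC1 0.5895 (58.95%), PC2 0.2211 (22.11%), PC3 0.1895 (18.95%);  cumulative: 0.5895, 0.8105, 1


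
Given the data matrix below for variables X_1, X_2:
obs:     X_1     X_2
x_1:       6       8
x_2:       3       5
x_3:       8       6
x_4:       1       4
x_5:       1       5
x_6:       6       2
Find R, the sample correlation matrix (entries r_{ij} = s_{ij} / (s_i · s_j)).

Step 1 — column means:
  mean(X_1) = (6 + 3 + 8 + 1 + 1 + 6) / 6 = 25/6 = 4.1667
  mean(X_2) = (8 + 5 + 6 + 4 + 5 + 2) / 6 = 30/6 = 5

Step 2 — sample variances and covariances s[i,j] = (1/(n-1)) · Σ_k (x_{k,i} - mean_i) · (x_{k,j} - mean_j), with n-1 = 5:
  s[X_1,X_1] = ((1.8333)·(1.8333) + (-1.1667)·(-1.1667) + (3.8333)·(3.8333) + (-3.1667)·(-3.1667) + (-3.1667)·(-3.1667) + (1.8333)·(1.8333)) / 5 = 42.8333/5 = 8.5667
  s[X_1,X_2] = ((1.8333)·(3) + (-1.1667)·(0) + (3.8333)·(1) + (-3.1667)·(-1) + (-3.1667)·(0) + (1.8333)·(-3)) / 5 = 7/5 = 1.4
  s[X_2,X_2] = ((3)·(3) + (0)·(0) + (1)·(1) + (-1)·(-1) + (0)·(0) + (-3)·(-3)) / 5 = 20/5 = 4
  Sample standard deviations s_i = √(s[i,i]):
  s(X_1) = √(8.5667) = 2.9269
  s(X_2) = √(4) = 2

Step 3 — r_{ij} = s_{ij} / (s_i · s_j):
  r[X_1,X_1] = 1 (diagonal).
  r[X_1,X_2] = 1.4 / (2.9269 · 2) = 1.4 / 5.8538 = 0.2392
  r[X_2,X_2] = 1 (diagonal).

R is symmetric with unit diagonal. Assembling:

R = [[1, 0.2392],
 [0.2392, 1]]


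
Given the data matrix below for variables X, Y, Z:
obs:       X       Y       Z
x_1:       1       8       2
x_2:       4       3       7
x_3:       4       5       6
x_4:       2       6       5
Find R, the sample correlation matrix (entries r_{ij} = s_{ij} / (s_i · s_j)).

Step 1 — column means:
  mean(X) = (1 + 4 + 4 + 2) / 4 = 11/4 = 2.75
  mean(Y) = (8 + 3 + 5 + 6) / 4 = 22/4 = 5.5
  mean(Z) = (2 + 7 + 6 + 5) / 4 = 20/4 = 5

Step 2 — sample variances and covariances s[i,j] = (1/(n-1)) · Σ_k (x_{k,i} - mean_i) · (x_{k,j} - mean_j), with n-1 = 3:
  s[X,X] = ((-1.75)·(-1.75) + (1.25)·(1.25) + (1.25)·(1.25) + (-0.75)·(-0.75)) / 3 = 6.75/3 = 2.25
  s[X,Y] = ((-1.75)·(2.5) + (1.25)·(-2.5) + (1.25)·(-0.5) + (-0.75)·(0.5)) / 3 = -8.5/3 = -2.8333
  s[X,Z] = ((-1.75)·(-3) + (1.25)·(2) + (1.25)·(1) + (-0.75)·(0)) / 3 = 9/3 = 3
  s[Y,Y] = ((2.5)·(2.5) + (-2.5)·(-2.5) + (-0.5)·(-0.5) + (0.5)·(0.5)) / 3 = 13/3 = 4.3333
  s[Y,Z] = ((2.5)·(-3) + (-2.5)·(2) + (-0.5)·(1) + (0.5)·(0)) / 3 = -13/3 = -4.3333
  s[Z,Z] = ((-3)·(-3) + (2)·(2) + (1)·(1) + (0)·(0)) / 3 = 14/3 = 4.6667
  Sample standard deviations s_i = √(s[i,i]):
  s(X) = √(2.25) = 1.5
  s(Y) = √(4.3333) = 2.0817
  s(Z) = √(4.6667) = 2.1602

Step 3 — r_{ij} = s_{ij} / (s_i · s_j):
  r[X,X] = 1 (diagonal).
  r[X,Y] = -2.8333 / (1.5 · 2.0817) = -2.8333 / 3.1225 = -0.9074
  r[X,Z] = 3 / (1.5 · 2.1602) = 3 / 3.2404 = 0.9258
  r[Y,Y] = 1 (diagonal).
  r[Y,Z] = -4.3333 / (2.0817 · 2.1602) = -4.3333 / 4.4969 = -0.9636
  r[Z,Z] = 1 (diagonal).

R is symmetric with unit diagonal. Assembling:

R = [[1, -0.9074, 0.9258],
 [-0.9074, 1, -0.9636],
 [0.9258, -0.9636, 1]]


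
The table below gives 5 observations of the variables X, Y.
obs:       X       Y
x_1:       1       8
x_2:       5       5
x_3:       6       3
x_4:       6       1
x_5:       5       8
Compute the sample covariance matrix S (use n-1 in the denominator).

Step 1 — column means:
  mean(X) = (1 + 5 + 6 + 6 + 5) / 5 = 23/5 = 4.6
  mean(Y) = (8 + 5 + 3 + 1 + 8) / 5 = 25/5 = 5

Step 2 — sample covariance S[i,j] = (1/(n-1)) · Σ_k (x_{k,i} - mean_i) · (x_{k,j} - mean_j), with n-1 = 4.
  S[X,X] = ((-3.6)·(-3.6) + (0.4)·(0.4) + (1.4)·(1.4) + (1.4)·(1.4) + (0.4)·(0.4)) / 4 = 17.2/4 = 4.3
  S[X,Y] = ((-3.6)·(3) + (0.4)·(0) + (1.4)·(-2) + (1.4)·(-4) + (0.4)·(3)) / 4 = -18/4 = -4.5
  S[Y,Y] = ((3)·(3) + (0)·(0) + (-2)·(-2) + (-4)·(-4) + (3)·(3)) / 4 = 38/4 = 9.5

S is symmetric (S[j,i] = S[i,j]). Assembling:

S = [[4.3, -4.5],
 [-4.5, 9.5]]


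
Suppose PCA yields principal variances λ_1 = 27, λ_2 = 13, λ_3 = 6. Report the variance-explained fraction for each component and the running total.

Step 1 — total variance = trace(Sigma) = Σ λ_i = 27 + 13 + 6 = 46.

Step 2 — fraction explained by component i = λ_i / Σ λ:
  PC1: 27/46 = 0.587
  PC2: 13/46 = 0.2826
  PC3: 6/46 = 0.1304

Step 3 — cumulative fraction after k components = (λ_1 + ... + λ_k) / Σ λ:
  k = 1: 27/46 = 0.587
  k = 2: (27 + 13)/46 = 40/46 = 0.8696
  k = 3: (27 + 13 + 6)/46 = 46/46 = 1

Summary (fraction, with percent):

explained: PC1 0.587 (58.7%), PC2 0.2826 (28.26%), PC3 0.1304 (13.04%);  cumulative: 0.587, 0.8696, 1


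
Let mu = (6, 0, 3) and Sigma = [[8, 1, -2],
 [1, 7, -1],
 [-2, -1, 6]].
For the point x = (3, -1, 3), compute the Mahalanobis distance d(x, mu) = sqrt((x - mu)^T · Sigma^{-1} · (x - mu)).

Step 1 — centre the observation: (x - mu) = (-3, -1, 0).

Step 2 — invert Sigma (cofactor / det for 3×3, or solve directly):
  Sigma^{-1} = [[0.1376, -0.0134, 0.0436],
 [-0.0134, 0.1477, 0.0201],
 [0.0436, 0.0201, 0.1846]].

Step 3 — form the quadratic (x - mu)^T · Sigma^{-1} · (x - mu):
  Sigma^{-1} · (x - mu) = (-0.3993, -0.1074, -0.151).
  (x - mu)^T · [Sigma^{-1} · (x - mu)] = (-3)·(-0.3993) + (-1)·(-0.1074) + (0)·(-0.151) = 1.3054.

Step 4 — take square root: d = √(1.3054) ≈ 1.1425.

d(x, mu) = √(1.3054) ≈ 1.1425


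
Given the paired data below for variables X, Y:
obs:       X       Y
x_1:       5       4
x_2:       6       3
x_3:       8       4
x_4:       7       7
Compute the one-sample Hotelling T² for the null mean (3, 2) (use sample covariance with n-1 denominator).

Step 1 — sample mean vector:
  mean(X) = (5 + 6 + 8 + 7) / 4 = 26/4 = 6.5
  mean(Y) = (4 + 3 + 4 + 7) / 4 = 18/4 = 4.5
  x̄ = (6.5, 4.5),  deviation x̄ - mu_0 = (6.5, 4.5) - (3, 2) = (3.5, 2.5).

Step 2 — sample covariance matrix, S[i,j] = (1/(n-1)) · Σ_k (x_{k,i} - mean_i) · (x_{k,j} - mean_j), divisor n-1 = 3:
  S[X,X] = ((-1.5)·(-1.5) + (-0.5)·(-0.5) + (1.5)·(1.5) + (0.5)·(0.5)) / 3 = 5/3 = 1.6667
  S[X,Y] = ((-1.5)·(-0.5) + (-0.5)·(-1.5) + (1.5)·(-0.5) + (0.5)·(2.5)) / 3 = 2/3 = 0.6667
  S[Y,Y] = ((-0.5)·(-0.5) + (-1.5)·(-1.5) + (-0.5)·(-0.5) + (2.5)·(2.5)) / 3 = 9/3 = 3
  S = [[1.6667, 0.6667],
 [0.6667, 3]].

Step 3 — invert S. det(S) = 1.6667·3 - (0.6667)² = 4.5556.
  S^{-1} = (1/det) · [[d, -b], [-b, a]] = [[0.6585, -0.1463],
 [-0.1463, 0.3659]].

Step 4 — quadratic form (x̄ - mu_0)^T · S^{-1} · (x̄ - mu_0):
  S^{-1} · (x̄ - mu_0) = (1.939, 0.4024),
  (x̄ - mu_0)^T · [...] = (3.5)·(1.939) + (2.5)·(0.4024) = 7.7927.

Step 5 — scale by n: T² = 4 · 7.7927 = 31.1707.

T² ≈ 31.1707


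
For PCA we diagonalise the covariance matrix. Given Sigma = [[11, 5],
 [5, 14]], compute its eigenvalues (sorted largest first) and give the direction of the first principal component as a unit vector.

Step 1 — characteristic polynomial of 2×2 Sigma:
  det(Sigma - λI) = λ² - trace · λ + det = 0.
  trace = 11 + 14 = 25, det = 11·14 - (5)² = 129.
Step 2 — discriminant:
  Δ = trace² - 4·det = 625 - 516 = 109.
Step 3 — eigenvalues:
  λ = (trace ± √Δ)/2 = (25 ± 10.4403)/2,
  λ_1 = 17.7202,  λ_2 = 7.2798.

Step 4 — unit eigenvector for λ_1: solve (Sigma - λ_1 I)v = 0. First row:
  (11 - 17.7202)·v_x + (5)·v_y = 0, i.e. (-6.7202)·v_x + (5)·v_y = 0,
  so v ∝ (b, λ_1 - a) = (5, 6.7202) = u.
  ||u|| = √((5)² + (6.7202)²) = √(70.1605) ≈ 8.3762,
  v_1 = u/||u|| ≈ (0.5969, 0.8023) (||v_1|| = 1).

λ_1 = 17.7202,  λ_2 = 7.2798;  v_1 ≈ (0.5969, 0.8023)


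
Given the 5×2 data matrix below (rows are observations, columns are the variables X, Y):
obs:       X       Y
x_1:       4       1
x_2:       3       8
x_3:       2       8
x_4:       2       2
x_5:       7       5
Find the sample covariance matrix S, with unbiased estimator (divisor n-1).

Step 1 — column means:
  mean(X) = (4 + 3 + 2 + 2 + 7) / 5 = 18/5 = 3.6
  mean(Y) = (1 + 8 + 8 + 2 + 5) / 5 = 24/5 = 4.8

Step 2 — sample covariance S[i,j] = (1/(n-1)) · Σ_k (x_{k,i} - mean_i) · (x_{k,j} - mean_j), with n-1 = 4.
  S[X,X] = ((0.4)·(0.4) + (-0.6)·(-0.6) + (-1.6)·(-1.6) + (-1.6)·(-1.6) + (3.4)·(3.4)) / 4 = 17.2/4 = 4.3
  S[X,Y] = ((0.4)·(-3.8) + (-0.6)·(3.2) + (-1.6)·(3.2) + (-1.6)·(-2.8) + (3.4)·(0.2)) / 4 = -3.4/4 = -0.85
  S[Y,Y] = ((-3.8)·(-3.8) + (3.2)·(3.2) + (3.2)·(3.2) + (-2.8)·(-2.8) + (0.2)·(0.2)) / 4 = 42.8/4 = 10.7

S is symmetric (S[j,i] = S[i,j]). Assembling:

S = [[4.3, -0.85],
 [-0.85, 10.7]]


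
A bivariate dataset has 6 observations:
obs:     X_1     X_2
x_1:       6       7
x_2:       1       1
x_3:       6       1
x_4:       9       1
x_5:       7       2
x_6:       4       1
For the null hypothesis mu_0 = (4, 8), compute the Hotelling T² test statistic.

Step 1 — sample mean vector:
  mean(X_1) = (6 + 1 + 6 + 9 + 7 + 4) / 6 = 33/6 = 5.5
  mean(X_2) = (7 + 1 + 1 + 1 + 2 + 1) / 6 = 13/6 = 2.1667
  x̄ = (5.5, 2.1667),  deviation x̄ - mu_0 = (5.5, 2.1667) - (4, 8) = (1.5, -5.8333).

Step 2 — sample covariance matrix, S[i,j] = (1/(n-1)) · Σ_k (x_{k,i} - mean_i) · (x_{k,j} - mean_j), divisor n-1 = 5:
  S[X_1,X_1] = ((0.5)·(0.5) + (-4.5)·(-4.5) + (0.5)·(0.5) + (3.5)·(3.5) + (1.5)·(1.5) + (-1.5)·(-1.5)) / 5 = 37.5/5 = 7.5
  S[X_1,X_2] = ((0.5)·(4.8333) + (-4.5)·(-1.1667) + (0.5)·(-1.1667) + (3.5)·(-1.1667) + (1.5)·(-0.1667) + (-1.5)·(-1.1667)) / 5 = 4.5/5 = 0.9
  S[X_2,X_2] = ((4.8333)·(4.8333) + (-1.1667)·(-1.1667) + (-1.1667)·(-1.1667) + (-1.1667)·(-1.1667) + (-0.1667)·(-0.1667) + (-1.1667)·(-1.1667)) / 5 = 28.8333/5 = 5.7667
  S = [[7.5, 0.9],
 [0.9, 5.7667]].

Step 3 — invert S. det(S) = 7.5·5.7667 - (0.9)² = 42.44.
  S^{-1} = (1/det) · [[d, -b], [-b, a]] = [[0.1359, -0.0212],
 [-0.0212, 0.1767]].

Step 4 — quadratic form (x̄ - mu_0)^T · S^{-1} · (x̄ - mu_0):
  S^{-1} · (x̄ - mu_0) = (0.3275, -1.0627),
  (x̄ - mu_0)^T · [...] = (1.5)·(0.3275) + (-5.8333)·(-1.0627) = 6.6902.

Step 5 — scale by n: T² = 6 · 6.6902 = 40.1414.

T² ≈ 40.1414
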